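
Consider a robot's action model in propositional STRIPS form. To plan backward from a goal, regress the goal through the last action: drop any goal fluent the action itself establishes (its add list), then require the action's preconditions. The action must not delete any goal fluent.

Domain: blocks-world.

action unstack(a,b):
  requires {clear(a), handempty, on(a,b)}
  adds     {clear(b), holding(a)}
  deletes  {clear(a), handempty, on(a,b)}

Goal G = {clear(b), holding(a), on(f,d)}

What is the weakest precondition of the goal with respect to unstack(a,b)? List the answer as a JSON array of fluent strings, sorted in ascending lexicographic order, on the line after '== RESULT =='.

Regress:
  G ∩ del = {}  (empty — regression defined)
  G \ add = {clear(b), holding(a), on(f,d)} \ {clear(b), holding(a)} = {on(f,d)}
  ∪ pre   = {on(f,d)} ∪ {clear(a), handempty, on(a,b)}
          = {clear(a), handempty, on(a,b), on(f,d)}

== RESULT ==
["clear(a)", "handempty", "on(a,b)", "on(f,d)"]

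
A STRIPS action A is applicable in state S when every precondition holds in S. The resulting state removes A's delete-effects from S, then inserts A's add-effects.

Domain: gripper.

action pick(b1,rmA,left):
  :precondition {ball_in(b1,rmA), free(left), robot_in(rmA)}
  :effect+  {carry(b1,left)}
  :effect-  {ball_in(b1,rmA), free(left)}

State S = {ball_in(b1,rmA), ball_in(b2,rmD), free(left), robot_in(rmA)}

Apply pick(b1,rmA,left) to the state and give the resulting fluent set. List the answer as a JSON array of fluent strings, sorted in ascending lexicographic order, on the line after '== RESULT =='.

Compute (S \ del) ∪ add:
  pre ⊆ S: {ball_in(b1,rmA), free(left), robot_in(rmA)} ⊆ S  — applicable
  S \ del = {ball_in(b2,rmD), robot_in(rmA)}
  ∪ add   = {ball_in(b2,rmD), carry(b1,left), robot_in(rmA)}

== RESULT ==
["ball_in(b2,rmD)", "carry(b1,left)", "robot_in(rmA)"]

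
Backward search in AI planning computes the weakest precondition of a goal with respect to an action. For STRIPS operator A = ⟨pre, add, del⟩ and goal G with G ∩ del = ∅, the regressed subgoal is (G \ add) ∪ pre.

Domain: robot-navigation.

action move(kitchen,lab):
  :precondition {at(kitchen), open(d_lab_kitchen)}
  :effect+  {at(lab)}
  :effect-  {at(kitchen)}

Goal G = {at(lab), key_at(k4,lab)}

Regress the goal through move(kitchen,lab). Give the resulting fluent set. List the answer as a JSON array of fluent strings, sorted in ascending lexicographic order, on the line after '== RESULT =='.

Regress:
  G ∩ del = {}  (empty — regression defined)
  G \ add = {at(lab), key_at(k4,lab)} \ {at(lab)} = {key_at(k4,lab)}
  ∪ pre   = {key_at(k4,lab)} ∪ {at(kitchen), open(d_lab_kitchen)}
          = {at(kitchen), key_at(k4,lab), open(d_lab_kitchen)}

== RESULT ==
["at(kitchen)", "key_at(k4,lab)", "open(d_lab_kitchen)"]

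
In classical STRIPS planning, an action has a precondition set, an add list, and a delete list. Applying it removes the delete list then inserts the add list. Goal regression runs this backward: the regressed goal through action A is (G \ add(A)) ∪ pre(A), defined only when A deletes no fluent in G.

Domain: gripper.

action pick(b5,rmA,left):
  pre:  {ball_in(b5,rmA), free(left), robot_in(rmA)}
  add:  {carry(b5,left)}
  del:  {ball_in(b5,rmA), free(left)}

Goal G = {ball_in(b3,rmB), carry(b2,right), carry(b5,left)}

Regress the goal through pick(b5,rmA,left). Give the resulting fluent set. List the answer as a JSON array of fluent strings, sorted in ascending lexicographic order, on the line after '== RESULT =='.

Regress:
  G ∩ del = {}  (empty — regression defined)
  G \ add = {ball_in(b3,rmB), carry(b2,right), carry(b5,left)} \ {carry(b5,left)} = {ball_in(b3,rmB), carry(b2,right)}
  ∪ pre   = {ball_in(b3,rmB), carry(b2,right)} ∪ {ball_in(b5,rmA), free(left), robot_in(rmA)}
          = {ball_in(b3,rmB), ball_in(b5,rmA), carry(b2,right), free(left), robot_in(rmA)}

== RESULT ==
["ball_in(b3,rmB)", "ball_in(b5,rmA)", "carry(b2,right)", "free(left)", "robot_in(rmA)"]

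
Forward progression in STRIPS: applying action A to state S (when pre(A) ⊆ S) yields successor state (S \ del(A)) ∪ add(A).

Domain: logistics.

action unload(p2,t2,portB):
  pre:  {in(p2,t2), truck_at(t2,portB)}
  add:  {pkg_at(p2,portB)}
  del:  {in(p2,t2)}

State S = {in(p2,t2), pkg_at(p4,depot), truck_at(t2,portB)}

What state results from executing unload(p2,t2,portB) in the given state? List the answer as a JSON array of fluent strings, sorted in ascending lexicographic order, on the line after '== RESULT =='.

Progress:
  pre ⊆ S: {in(p2,t2), truck_at(t2,portB)} ⊆ S  — applicable
  S \ del = {pkg_at(p4,depot), truck_at(t2,portB)}
  ∪ add   = {pkg_at(p2,portB), pkg_at(p4,depot), truck_at(t2,portB)}

== RESULT ==
["pkg_at(p2,portB)", "pkg_at(p4,depot)", "truck_at(t2,portB)"]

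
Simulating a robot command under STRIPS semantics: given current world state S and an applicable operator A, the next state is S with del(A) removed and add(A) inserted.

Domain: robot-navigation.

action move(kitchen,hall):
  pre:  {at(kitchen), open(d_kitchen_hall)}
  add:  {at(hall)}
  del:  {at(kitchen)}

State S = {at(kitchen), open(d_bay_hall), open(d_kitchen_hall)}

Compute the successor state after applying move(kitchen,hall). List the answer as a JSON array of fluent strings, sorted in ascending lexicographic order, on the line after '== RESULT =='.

Progress:
  pre ⊆ S: {at(kitchen), open(d_kitchen_hall)} ⊆ S  — applicable
  S \ del = {open(d_bay_hall), open(d_kitchen_hall)}
  ∪ add   = {at(hall), open(d_bay_hall), open(d_kitchen_hall)}

== RESULT ==
["at(hall)", "open(d_bay_hall)", "open(d_kitchen_hall)"]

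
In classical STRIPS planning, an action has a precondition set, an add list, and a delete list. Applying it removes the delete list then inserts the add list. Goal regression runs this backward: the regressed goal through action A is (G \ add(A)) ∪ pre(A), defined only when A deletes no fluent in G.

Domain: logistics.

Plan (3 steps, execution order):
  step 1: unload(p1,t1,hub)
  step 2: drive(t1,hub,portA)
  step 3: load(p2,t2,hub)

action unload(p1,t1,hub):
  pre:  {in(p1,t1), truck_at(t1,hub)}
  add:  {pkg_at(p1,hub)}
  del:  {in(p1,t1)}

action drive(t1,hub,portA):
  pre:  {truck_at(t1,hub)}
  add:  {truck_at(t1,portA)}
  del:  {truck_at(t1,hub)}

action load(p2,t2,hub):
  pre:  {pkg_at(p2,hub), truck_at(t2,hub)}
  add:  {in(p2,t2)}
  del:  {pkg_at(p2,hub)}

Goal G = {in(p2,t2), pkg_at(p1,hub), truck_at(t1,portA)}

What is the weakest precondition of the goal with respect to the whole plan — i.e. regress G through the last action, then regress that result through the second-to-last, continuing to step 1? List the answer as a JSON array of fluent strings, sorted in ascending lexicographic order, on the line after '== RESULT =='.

Work backward from the goal:
  through step 3 (load(p2,t2,hub)): drop {in(p2,t2)}, keep {pkg_at(p1,hub), truck_at(t1,portA)}, require {pkg_at(p2,hub), truck_at(t2,hub)}
    → {pkg_at(p1,hub), pkg_at(p2,hub), truck_at(t1,portA), truck_at(t2,hub)}
  through step 2 (drive(t1,hub,portA)): drop {truck_at(t1,portA)}, keep {pkg_at(p1,hub), pkg_at(p2,hub), truck_at(t2,hub)}, require {truck_at(t1,hub)}
    → {pkg_at(p1,hub), pkg_at(p2,hub), truck_at(t1,hub), truck_at(t2,hub)}
  through step 1 (unload(p1,t1,hub)): drop {pkg_at(p1,hub)}, keep {pkg_at(p2,hub), truck_at(t1,hub), truck_at(t2,hub)}, require {in(p1,t1), truck_at(t1,hub)}
    → {in(p1,t1), pkg_at(p2,hub), truck_at(t1,hub), truck_at(t2,hub)}

== RESULT ==
["in(p1,t1)", "pkg_at(p2,hub)", "truck_at(t1,hub)", "truck_at(t2,hub)"]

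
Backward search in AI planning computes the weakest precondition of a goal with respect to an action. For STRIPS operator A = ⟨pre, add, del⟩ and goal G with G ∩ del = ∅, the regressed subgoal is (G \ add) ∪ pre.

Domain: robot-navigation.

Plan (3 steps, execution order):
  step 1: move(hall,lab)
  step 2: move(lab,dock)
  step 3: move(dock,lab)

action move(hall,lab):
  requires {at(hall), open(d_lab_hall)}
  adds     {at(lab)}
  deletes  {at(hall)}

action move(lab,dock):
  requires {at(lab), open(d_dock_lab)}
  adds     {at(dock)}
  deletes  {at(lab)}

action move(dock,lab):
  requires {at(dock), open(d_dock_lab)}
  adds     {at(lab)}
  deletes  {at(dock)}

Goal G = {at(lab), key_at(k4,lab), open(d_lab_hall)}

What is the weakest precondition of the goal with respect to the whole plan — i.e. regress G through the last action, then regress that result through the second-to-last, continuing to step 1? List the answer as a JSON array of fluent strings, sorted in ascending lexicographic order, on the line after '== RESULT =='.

Work backward from the goal:
  through step 3 (move(dock,lab)): drop {at(lab)}, keep {key_at(k4,lab), open(d_lab_hall)}, require {at(dock), open(d_dock_lab)}
    → {at(dock), key_at(k4,lab), open(d_dock_lab), open(d_lab_hall)}
  through step 2 (move(lab,dock)): drop {at(dock)}, keep {key_at(k4,lab), open(d_dock_lab), open(d_lab_hall)}, require {at(lab), open(d_dock_lab)}
    → {at(lab), key_at(k4,lab), open(d_dock_lab), open(d_lab_hall)}
  through step 1 (move(hall,lab)): drop {at(lab)}, keep {key_at(k4,lab), open(d_dock_lab), open(d_lab_hall)}, require {at(hall), open(d_lab_hall)}
    → {at(hall), key_at(k4,lab), open(d_dock_lab), open(d_lab_hall)}

== RESULT ==
["at(hall)", "key_at(k4,lab)", "open(d_dock_lab)", "open(d_lab_hall)"]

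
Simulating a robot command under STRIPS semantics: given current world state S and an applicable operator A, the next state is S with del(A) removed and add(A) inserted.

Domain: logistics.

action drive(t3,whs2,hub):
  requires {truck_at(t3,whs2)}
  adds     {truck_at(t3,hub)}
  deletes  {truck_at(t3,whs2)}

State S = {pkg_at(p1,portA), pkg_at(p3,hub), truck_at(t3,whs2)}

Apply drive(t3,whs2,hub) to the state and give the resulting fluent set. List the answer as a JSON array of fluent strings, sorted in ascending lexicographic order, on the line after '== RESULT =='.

Compute (S \ del) ∪ add:
  pre ⊆ S: {truck_at(t3,whs2)} ⊆ S  — applicable
  S \ del = {pkg_at(p1,portA), pkg_at(p3,hub)}
  ∪ add   = {pkg_at(p1,portA), pkg_at(p3,hub), truck_at(t3,hub)}

== RESULT ==
["pkg_at(p1,portA)", "pkg_at(p3,hub)", "truck_at(t3,hub)"]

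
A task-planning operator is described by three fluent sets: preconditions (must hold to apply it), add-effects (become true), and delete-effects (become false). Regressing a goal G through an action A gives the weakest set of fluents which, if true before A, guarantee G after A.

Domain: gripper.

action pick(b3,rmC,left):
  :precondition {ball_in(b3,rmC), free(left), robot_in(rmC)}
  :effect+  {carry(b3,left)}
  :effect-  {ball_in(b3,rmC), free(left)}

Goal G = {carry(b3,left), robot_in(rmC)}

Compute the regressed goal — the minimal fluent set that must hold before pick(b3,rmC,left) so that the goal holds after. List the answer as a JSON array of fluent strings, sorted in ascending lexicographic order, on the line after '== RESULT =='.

Compute (G \ add) ∪ pre:
  G ∩ del = {}  (empty — regression defined)
  G \ add = {carry(b3,left), robot_in(rmC)} \ {carry(b3,left)} = {robot_in(rmC)}
  ∪ pre   = {robot_in(rmC)} ∪ {ball_in(b3,rmC), free(left), robot_in(rmC)}
          = {ball_in(b3,rmC), free(left), robot_in(rmC)}

== RESULT ==
["ball_in(b3,rmC)", "free(left)", "robot_in(rmC)"]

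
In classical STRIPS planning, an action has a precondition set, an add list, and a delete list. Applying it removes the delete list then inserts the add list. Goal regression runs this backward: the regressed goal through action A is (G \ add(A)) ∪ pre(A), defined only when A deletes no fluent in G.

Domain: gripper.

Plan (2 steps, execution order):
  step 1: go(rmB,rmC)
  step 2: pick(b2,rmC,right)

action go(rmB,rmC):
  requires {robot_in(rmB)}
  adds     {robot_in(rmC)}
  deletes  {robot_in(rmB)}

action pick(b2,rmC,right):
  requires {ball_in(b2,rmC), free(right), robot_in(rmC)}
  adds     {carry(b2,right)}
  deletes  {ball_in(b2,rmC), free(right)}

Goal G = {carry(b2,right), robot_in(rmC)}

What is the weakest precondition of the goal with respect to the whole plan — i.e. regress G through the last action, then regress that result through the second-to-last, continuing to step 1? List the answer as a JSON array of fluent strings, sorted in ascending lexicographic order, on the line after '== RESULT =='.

Work backward from the goal:
  through step 2 (pick(b2,rmC,right)): drop {carry(b2,right)}, keep {robot_in(rmC)}, require {ball_in(b2,rmC), free(right), robot_in(rmC)}
    → {ball_in(b2,rmC), free(right), robot_in(rmC)}
  through step 1 (go(rmB,rmC)): drop {robot_in(rmC)}, keep {ball_in(b2,rmC), free(right)}, require {robot_in(rmB)}
    → {ball_in(b2,rmC), free(right), robot_in(rmB)}

== RESULT ==
["ball_in(b2,rmC)", "free(right)", "robot_in(rmB)"]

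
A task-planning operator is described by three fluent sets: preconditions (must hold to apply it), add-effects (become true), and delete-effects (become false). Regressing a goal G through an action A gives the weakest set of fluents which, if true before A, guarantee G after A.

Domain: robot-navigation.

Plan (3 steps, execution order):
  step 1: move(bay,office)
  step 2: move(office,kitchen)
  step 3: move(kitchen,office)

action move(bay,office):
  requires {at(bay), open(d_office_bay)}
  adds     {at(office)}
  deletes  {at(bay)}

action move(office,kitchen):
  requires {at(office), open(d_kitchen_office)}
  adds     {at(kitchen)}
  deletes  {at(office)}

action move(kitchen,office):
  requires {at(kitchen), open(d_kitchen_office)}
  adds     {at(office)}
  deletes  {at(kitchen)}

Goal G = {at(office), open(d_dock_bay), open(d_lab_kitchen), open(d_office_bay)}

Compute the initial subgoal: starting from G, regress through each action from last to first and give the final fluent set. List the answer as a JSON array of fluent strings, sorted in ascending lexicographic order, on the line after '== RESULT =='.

Regress step by step:
  through step 3 (move(kitchen,office)): drop {at(office)}, keep {open(d_dock_bay), open(d_lab_kitchen), open(d_office_bay)}, require {at(kitchen), open(d_kitchen_office)}
    → {at(kitchen), open(d_dock_bay), open(d_kitchen_office), open(d_lab_kitchen), open(d_office_bay)}
  through step 2 (move(office,kitchen)): drop {at(kitchen)}, keep {open(d_dock_bay), open(d_kitchen_office), open(d_lab_kitchen), open(d_office_bay)}, require {at(office), open(d_kitchen_office)}
    → {at(office), open(d_dock_bay), open(d_kitchen_office), open(d_lab_kitchen), open(d_office_bay)}
  through step 1 (move(bay,office)): drop {at(office)}, keep {open(d_dock_bay), open(d_kitchen_office), open(d_lab_kitchen), open(d_office_bay)}, require {at(bay), open(d_office_bay)}
    → {at(bay), open(d_dock_bay), open(d_kitchen_office), open(d_lab_kitchen), open(d_office_bay)}

== RESULT ==
["at(bay)", "open(d_dock_bay)", "open(d_kitchen_office)", "open(d_lab_kitchen)", "open(d_office_bay)"]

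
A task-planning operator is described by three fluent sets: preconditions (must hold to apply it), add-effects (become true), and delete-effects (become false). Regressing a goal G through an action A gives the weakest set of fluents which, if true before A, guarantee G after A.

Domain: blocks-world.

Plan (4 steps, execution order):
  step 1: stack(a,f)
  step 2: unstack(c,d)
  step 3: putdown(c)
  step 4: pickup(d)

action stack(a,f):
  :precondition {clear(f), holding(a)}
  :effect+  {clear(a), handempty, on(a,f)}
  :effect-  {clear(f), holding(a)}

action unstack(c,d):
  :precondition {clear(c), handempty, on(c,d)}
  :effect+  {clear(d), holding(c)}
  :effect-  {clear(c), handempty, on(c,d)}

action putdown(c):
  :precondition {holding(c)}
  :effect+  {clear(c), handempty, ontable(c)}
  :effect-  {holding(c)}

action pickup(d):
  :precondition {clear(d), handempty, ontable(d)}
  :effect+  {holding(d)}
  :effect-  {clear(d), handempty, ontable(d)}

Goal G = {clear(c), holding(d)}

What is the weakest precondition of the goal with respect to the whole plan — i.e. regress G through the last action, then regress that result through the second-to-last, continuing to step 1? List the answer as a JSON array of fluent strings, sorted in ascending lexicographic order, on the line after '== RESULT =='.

Regress step by step:
  through step 4 (pickup(d)): drop {holding(d)}, keep {clear(c)}, require {clear(d), handempty, ontable(d)}
    → {clear(c), clear(d), handempty, ontable(d)}
  through step 3 (putdown(c)): drop {clear(c), handempty}, keep {clear(d), ontable(d)}, require {holding(c)}
    → {clear(d), holding(c), ontable(d)}
  through step 2 (unstack(c,d)): drop {clear(d), holding(c)}, keep {ontable(d)}, require {clear(c), handempty, on(c,d)}
    → {clear(c), handempty, on(c,d), ontable(d)}
  through step 1 (stack(a,f)): drop {handempty}, keep {clear(c), on(c,d), ontable(d)}, require {clear(f), holding(a)}
    → {clear(c), clear(f), holding(a), on(c,d), ontable(d)}

== RESULT ==
["clear(c)", "clear(f)", "holding(a)", "on(c,d)", "ontable(d)"]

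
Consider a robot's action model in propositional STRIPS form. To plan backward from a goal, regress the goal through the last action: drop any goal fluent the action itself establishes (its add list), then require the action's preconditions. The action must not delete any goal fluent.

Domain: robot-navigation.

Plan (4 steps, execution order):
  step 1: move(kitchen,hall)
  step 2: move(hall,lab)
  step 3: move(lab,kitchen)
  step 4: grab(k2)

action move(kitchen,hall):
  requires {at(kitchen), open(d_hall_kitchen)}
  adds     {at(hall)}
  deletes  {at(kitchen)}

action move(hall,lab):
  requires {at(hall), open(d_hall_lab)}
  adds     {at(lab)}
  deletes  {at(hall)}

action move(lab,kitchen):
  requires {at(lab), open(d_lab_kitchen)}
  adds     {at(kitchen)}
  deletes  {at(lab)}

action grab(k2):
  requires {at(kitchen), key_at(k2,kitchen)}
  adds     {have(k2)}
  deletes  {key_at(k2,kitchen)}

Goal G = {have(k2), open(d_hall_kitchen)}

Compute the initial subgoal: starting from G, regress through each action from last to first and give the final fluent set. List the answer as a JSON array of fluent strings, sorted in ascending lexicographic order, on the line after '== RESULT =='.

Regress step by step:
  through step 4 (grab(k2)): drop {have(k2)}, keep {open(d_hall_kitchen)}, require {at(kitchen), key_at(k2,kitchen)}
    → {at(kitchen), key_at(k2,kitchen), open(d_hall_kitchen)}
  through step 3 (move(lab,kitchen)): drop {at(kitchen)}, keep {key_at(k2,kitchen), open(d_hall_kitchen)}, require {at(lab), open(d_lab_kitchen)}
    → {at(lab), key_at(k2,kitchen), open(d_hall_kitchen), open(d_lab_kitchen)}
  through step 2 (move(hall,lab)): drop {at(lab)}, keep {key_at(k2,kitchen), open(d_hall_kitchen), open(d_lab_kitchen)}, require {at(hall), open(d_hall_lab)}
    → {at(hall), key_at(k2,kitchen), open(d_hall_kitchen), open(d_hall_lab), open(d_lab_kitchen)}
  through step 1 (move(kitchen,hall)): drop {at(hall)}, keep {key_at(k2,kitchen), open(d_hall_kitchen), open(d_hall_lab), open(d_lab_kitchen)}, require {at(kitchen), open(d_hall_kitchen)}
    → {at(kitchen), key_at(k2,kitchen), open(d_hall_kitchen), open(d_hall_lab), open(d_lab_kitchen)}

== RESULT ==
["at(kitchen)", "key_at(k2,kitchen)", "open(d_hall_kitchen)", "open(d_hall_lab)", "open(d_lab_kitchen)"]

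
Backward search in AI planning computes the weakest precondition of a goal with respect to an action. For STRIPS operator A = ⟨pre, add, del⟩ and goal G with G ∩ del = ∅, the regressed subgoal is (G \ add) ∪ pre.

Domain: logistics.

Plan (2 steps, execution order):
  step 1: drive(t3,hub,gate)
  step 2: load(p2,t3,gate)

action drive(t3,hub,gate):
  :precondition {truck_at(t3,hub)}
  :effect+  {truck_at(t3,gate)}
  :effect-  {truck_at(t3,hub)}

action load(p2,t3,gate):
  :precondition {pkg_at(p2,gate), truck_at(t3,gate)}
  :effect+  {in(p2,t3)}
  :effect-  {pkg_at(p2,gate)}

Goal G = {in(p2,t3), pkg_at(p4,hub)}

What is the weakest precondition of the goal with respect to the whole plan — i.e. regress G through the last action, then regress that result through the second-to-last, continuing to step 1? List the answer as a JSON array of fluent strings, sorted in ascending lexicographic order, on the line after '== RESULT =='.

Work backward from the goal:
  through step 2 (load(p2,t3,gate)): drop {in(p2,t3)}, keep {pkg_at(p4,hub)}, require {pkg_at(p2,gate), truck_at(t3,gate)}
    → {pkg_at(p2,gate), pkg_at(p4,hub), truck_at(t3,gate)}
  through step 1 (drive(t3,hub,gate)): drop {truck_at(t3,gate)}, keep {pkg_at(p2,gate), pkg_at(p4,hub)}, require {truck_at(t3,hub)}
    → {pkg_at(p2,gate), pkg_at(p4,hub), truck_at(t3,hub)}

== RESULT ==
["pkg_at(p2,gate)", "pkg_at(p4,hub)", "truck_at(t3,hub)"]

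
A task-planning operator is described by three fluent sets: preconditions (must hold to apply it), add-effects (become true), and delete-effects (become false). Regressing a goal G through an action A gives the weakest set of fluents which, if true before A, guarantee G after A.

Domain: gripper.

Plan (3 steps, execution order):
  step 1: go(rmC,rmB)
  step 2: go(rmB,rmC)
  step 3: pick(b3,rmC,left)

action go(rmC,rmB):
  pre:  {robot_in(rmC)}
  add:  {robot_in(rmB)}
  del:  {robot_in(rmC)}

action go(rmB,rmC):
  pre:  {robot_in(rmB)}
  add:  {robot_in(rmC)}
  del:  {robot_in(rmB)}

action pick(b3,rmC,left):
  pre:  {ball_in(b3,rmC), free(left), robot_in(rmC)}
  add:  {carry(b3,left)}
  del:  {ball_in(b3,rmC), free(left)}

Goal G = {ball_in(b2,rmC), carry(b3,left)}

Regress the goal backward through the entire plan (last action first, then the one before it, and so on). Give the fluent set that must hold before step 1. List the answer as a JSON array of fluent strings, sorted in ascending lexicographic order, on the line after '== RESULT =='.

Regress step by step:
  through step 3 (pick(b3,rmC,left)): drop {carry(b3,left)}, keep {ball_in(b2,rmC)}, require {ball_in(b3,rmC), free(left), robot_in(rmC)}
    → {ball_in(b2,rmC), ball_in(b3,rmC), free(left), robot_in(rmC)}
  through step 2 (go(rmB,rmC)): drop {robot_in(rmC)}, keep {ball_in(b2,rmC), ball_in(b3,rmC), free(left)}, require {robot_in(rmB)}
    → {ball_in(b2,rmC), ball_in(b3,rmC), free(left), robot_in(rmB)}
  through step 1 (go(rmC,rmB)): drop {robot_in(rmB)}, keep {ball_in(b2,rmC), ball_in(b3,rmC), free(left)}, require {robot_in(rmC)}
    → {ball_in(b2,rmC), ball_in(b3,rmC), free(left), robot_in(rmC)}

== RESULT ==
["ball_in(b2,rmC)", "ball_in(b3,rmC)", "free(left)", "robot_in(rmC)"]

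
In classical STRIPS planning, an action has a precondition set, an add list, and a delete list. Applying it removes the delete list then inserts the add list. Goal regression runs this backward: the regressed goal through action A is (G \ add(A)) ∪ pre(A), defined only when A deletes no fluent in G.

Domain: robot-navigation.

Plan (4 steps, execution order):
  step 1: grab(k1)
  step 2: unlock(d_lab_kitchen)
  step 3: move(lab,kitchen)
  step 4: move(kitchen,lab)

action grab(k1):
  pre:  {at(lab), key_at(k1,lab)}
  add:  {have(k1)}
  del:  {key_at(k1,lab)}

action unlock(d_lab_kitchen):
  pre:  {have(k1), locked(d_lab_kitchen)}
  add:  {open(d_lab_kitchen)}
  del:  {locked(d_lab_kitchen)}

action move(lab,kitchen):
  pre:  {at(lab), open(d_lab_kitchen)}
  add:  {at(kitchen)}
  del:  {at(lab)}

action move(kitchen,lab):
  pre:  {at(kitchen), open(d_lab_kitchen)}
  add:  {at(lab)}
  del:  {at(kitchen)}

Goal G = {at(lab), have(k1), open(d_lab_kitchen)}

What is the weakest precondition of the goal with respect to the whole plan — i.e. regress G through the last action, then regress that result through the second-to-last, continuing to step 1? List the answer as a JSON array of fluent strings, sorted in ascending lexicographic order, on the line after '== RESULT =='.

Work backward from the goal:
  through step 4 (move(kitchen,lab)): drop {at(lab)}, keep {have(k1), open(d_lab_kitchen)}, require {at(kitchen), open(d_lab_kitchen)}
    → {at(kitchen), have(k1), open(d_lab_kitchen)}
  through step 3 (move(lab,kitchen)): drop {at(kitchen)}, keep {have(k1), open(d_lab_kitchen)}, require {at(lab), open(d_lab_kitchen)}
    → {at(lab), have(k1), open(d_lab_kitchen)}
  through step 2 (unlock(d_lab_kitchen)): drop {open(d_lab_kitchen)}, keep {at(lab), have(k1)}, require {have(k1), locked(d_lab_kitchen)}
    → {at(lab), have(k1), locked(d_lab_kitchen)}
  through step 1 (grab(k1)): drop {have(k1)}, keep {at(lab), locked(d_lab_kitchen)}, require {at(lab), key_at(k1,lab)}
    → {at(lab), key_at(k1,lab), locked(d_lab_kitchen)}

== RESULT ==
["at(lab)", "key_at(k1,lab)", "locked(d_lab_kitchen)"]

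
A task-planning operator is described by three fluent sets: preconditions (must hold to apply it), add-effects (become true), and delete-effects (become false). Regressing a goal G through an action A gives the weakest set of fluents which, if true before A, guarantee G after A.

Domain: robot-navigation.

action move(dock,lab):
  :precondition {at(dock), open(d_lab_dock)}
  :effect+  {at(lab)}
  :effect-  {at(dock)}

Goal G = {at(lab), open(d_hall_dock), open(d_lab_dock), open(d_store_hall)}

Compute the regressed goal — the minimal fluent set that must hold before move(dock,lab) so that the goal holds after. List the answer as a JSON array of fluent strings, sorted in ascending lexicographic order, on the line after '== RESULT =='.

Compute (G \ add) ∪ pre:
  G ∩ del = {}  (empty — regression defined)
  G \ add = {at(lab), open(d_hall_dock), open(d_lab_dock), open(d_store_hall)} \ {at(lab)} = {open(d_hall_dock), open(d_lab_dock), open(d_store_hall)}
  ∪ pre   = {open(d_hall_dock), open(d_lab_dock), open(d_store_hall)} ∪ {at(dock), open(d_lab_dock)}
          = {at(dock), open(d_hall_dock), open(d_lab_dock), open(d_store_hall)}

== RESULT ==
["at(dock)", "open(d_hall_dock)", "open(d_lab_dock)", "open(d_store_hall)"]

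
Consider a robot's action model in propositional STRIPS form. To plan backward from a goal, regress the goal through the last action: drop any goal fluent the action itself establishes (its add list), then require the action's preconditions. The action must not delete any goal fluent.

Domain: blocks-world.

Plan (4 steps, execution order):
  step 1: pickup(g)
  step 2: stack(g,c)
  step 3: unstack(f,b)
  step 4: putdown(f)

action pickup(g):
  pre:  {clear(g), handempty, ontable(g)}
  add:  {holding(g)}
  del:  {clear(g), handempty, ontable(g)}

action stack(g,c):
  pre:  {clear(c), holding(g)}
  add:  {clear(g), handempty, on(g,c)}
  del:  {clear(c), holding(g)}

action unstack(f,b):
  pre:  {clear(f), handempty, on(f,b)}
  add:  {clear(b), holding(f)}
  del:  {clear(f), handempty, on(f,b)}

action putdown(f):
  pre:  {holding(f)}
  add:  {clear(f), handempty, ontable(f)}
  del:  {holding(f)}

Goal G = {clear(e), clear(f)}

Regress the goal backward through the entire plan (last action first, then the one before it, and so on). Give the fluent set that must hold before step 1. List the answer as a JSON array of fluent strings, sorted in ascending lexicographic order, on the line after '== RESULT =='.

Regress step by step:
  through step 4 (putdown(f)): drop {clear(f)}, keep {clear(e)}, require {holding(f)}
    → {clear(e), holding(f)}
  through step 3 (unstack(f,b)): drop {holding(f)}, keep {clear(e)}, require {clear(f), handempty, on(f,b)}
    → {clear(e), clear(f), handempty, on(f,b)}
  through step 2 (stack(g,c)): drop {handempty}, keep {clear(e), clear(f), on(f,b)}, require {clear(c), holding(g)}
    → {clear(c), clear(e), clear(f), holding(g), on(f,b)}
  through step 1 (pickup(g)): drop {holding(g)}, keep {clear(c), clear(e), clear(f), on(f,b)}, require {clear(g), handempty, ontable(g)}
    → {clear(c), clear(e), clear(f), clear(g), handempty, on(f,b), ontable(g)}

== RESULT ==
["clear(c)", "clear(e)", "clear(f)", "clear(g)", "handempty", "on(f,b)", "ontable(g)"]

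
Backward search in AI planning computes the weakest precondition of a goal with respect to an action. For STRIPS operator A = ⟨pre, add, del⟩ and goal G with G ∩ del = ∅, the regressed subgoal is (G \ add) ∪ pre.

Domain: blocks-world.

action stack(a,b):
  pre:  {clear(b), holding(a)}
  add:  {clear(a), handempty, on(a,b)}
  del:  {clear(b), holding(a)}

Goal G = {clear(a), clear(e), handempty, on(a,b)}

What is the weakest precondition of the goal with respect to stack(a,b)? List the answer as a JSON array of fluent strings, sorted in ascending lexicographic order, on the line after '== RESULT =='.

Compute (G \ add) ∪ pre:
  G ∩ del = {}  (empty — regression defined)
  G \ add = {clear(a), clear(e), handempty, on(a,b)} \ {clear(a), handempty, on(a,b)} = {clear(e)}
  ∪ pre   = {clear(e)} ∪ {clear(b), holding(a)}
          = {clear(b), clear(e), holding(a)}

== RESULT ==
["clear(b)", "clear(e)", "holding(a)"]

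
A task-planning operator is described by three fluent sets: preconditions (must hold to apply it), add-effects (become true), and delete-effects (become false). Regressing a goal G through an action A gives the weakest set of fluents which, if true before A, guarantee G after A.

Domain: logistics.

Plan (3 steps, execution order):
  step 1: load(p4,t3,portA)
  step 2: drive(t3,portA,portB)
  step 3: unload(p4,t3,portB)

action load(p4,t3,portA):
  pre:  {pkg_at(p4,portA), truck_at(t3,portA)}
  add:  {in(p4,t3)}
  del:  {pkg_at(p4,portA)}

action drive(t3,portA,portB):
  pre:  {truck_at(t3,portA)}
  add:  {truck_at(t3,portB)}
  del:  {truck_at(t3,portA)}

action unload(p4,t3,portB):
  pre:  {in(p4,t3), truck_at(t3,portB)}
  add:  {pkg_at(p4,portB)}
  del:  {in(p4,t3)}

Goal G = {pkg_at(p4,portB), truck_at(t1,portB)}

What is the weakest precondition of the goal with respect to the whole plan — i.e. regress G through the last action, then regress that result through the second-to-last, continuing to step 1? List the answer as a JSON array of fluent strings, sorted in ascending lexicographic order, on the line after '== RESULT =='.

Regress step by step:
  through step 3 (unload(p4,t3,portB)): drop {pkg_at(p4,portB)}, keep {truck_at(t1,portB)}, require {in(p4,t3), truck_at(t3,portB)}
    → {in(p4,t3), truck_at(t1,portB), truck_at(t3,portB)}
  through step 2 (drive(t3,portA,portB)): drop {truck_at(t3,portB)}, keep {in(p4,t3), truck_at(t1,portB)}, require {truck_at(t3,portA)}
    → {in(p4,t3), truck_at(t1,portB), truck_at(t3,portA)}
  through step 1 (load(p4,t3,portA)): drop {in(p4,t3)}, keep {truck_at(t1,portB), truck_at(t3,portA)}, require {pkg_at(p4,portA), truck_at(t3,portA)}
    → {pkg_at(p4,portA), truck_at(t1,portB), truck_at(t3,portA)}

== RESULT ==
["pkg_at(p4,portA)", "truck_at(t1,portB)", "truck_at(t3,portA)"]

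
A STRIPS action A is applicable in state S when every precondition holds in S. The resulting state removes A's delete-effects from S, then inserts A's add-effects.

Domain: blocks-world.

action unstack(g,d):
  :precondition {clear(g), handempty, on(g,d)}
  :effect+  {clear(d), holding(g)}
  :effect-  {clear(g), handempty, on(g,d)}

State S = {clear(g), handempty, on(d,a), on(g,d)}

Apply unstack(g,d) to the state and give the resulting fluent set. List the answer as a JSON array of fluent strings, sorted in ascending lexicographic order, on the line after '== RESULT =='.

Progress:
  pre ⊆ S: {clear(g), handempty, on(g,d)} ⊆ S  — applicable
  S \ del = {on(d,a)}
  ∪ add   = {clear(d), holding(g), on(d,a)}

== RESULT ==
["clear(d)", "holding(g)", "on(d,a)"]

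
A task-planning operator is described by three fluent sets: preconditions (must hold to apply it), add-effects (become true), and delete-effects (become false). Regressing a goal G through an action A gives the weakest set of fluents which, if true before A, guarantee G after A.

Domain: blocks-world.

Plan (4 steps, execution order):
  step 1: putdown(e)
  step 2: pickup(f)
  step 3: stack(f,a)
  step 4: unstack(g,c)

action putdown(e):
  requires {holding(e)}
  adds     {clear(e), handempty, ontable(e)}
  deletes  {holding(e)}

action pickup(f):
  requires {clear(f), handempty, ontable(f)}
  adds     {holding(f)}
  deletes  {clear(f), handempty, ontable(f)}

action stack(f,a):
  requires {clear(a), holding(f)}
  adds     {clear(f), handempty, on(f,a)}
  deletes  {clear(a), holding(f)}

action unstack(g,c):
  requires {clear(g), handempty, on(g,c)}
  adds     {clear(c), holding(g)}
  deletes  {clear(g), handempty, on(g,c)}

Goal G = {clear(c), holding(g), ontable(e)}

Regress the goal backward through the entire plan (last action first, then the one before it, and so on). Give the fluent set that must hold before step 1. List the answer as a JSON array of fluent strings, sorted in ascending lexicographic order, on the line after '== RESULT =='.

Work backward from the goal:
  through step 4 (unstack(g,c)): drop {clear(c), holding(g)}, keep {ontable(e)}, require {clear(g), handempty, on(g,c)}
    → {clear(g), handempty, on(g,c), ontable(e)}
  through step 3 (stack(f,a)): drop {handempty}, keep {clear(g), on(g,c), ontable(e)}, require {clear(a), holding(f)}
    → {clear(a), clear(g), holding(f), on(g,c), ontable(e)}
  through step 2 (pickup(f)): drop {holding(f)}, keep {clear(a), clear(g), on(g,c), ontable(e)}, require {clear(f), handempty, ontable(f)}
    → {clear(a), clear(f), clear(g), handempty, on(g,c), ontable(e), ontable(f)}
  through step 1 (putdown(e)): drop {handempty, ontable(e)}, keep {clear(a), clear(f), clear(g), on(g,c), ontable(f)}, require {holding(e)}
    → {clear(a), clear(f), clear(g), holding(e), on(g,c), ontable(f)}

== RESULT ==
["clear(a)", "clear(f)", "clear(g)", "holding(e)", "on(g,c)", "ontable(f)"]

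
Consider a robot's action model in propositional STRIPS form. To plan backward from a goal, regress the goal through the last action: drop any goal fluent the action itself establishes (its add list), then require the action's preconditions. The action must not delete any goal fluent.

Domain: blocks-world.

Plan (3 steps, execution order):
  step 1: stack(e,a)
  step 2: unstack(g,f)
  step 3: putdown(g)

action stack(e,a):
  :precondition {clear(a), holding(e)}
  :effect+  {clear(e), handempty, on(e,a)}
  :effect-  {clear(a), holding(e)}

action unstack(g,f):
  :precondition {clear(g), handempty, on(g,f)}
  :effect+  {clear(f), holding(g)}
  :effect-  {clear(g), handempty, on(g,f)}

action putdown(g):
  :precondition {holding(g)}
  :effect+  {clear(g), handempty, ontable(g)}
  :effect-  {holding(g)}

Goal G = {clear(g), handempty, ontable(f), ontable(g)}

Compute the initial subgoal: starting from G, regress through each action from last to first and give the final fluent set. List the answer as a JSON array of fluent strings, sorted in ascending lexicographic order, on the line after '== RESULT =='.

Work backward from the goal:
  through step 3 (putdown(g)): drop {clear(g), handempty, ontable(g)}, keep {ontable(f)}, require {holding(g)}
    → {holding(g), ontable(f)}
  through step 2 (unstack(g,f)): drop {holding(g)}, keep {ontable(f)}, require {clear(g), handempty, on(g,f)}
    → {clear(g), handempty, on(g,f), ontable(f)}
  through step 1 (stack(e,a)): drop {handempty}, keep {clear(g), on(g,f), ontable(f)}, require {clear(a), holding(e)}
    → {clear(a), clear(g), holding(e), on(g,f), ontable(f)}

== RESULT ==
["clear(a)", "clear(g)", "holding(e)", "on(g,f)", "ontable(f)"]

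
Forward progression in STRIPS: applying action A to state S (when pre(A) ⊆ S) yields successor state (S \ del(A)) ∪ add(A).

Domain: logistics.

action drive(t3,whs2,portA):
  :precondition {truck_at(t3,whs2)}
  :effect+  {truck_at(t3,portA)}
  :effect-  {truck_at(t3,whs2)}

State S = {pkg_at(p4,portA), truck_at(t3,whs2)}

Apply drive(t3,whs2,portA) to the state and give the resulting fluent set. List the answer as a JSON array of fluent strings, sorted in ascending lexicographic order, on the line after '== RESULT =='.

Compute (S \ del) ∪ add:
  pre ⊆ S: {truck_at(t3,whs2)} ⊆ S  — applicable
  S \ del = {pkg_at(p4,portA)}
  ∪ add   = {pkg_at(p4,portA), truck_at(t3,portA)}

== RESULT ==
["pkg_at(p4,portA)", "truck_at(t3,portA)"]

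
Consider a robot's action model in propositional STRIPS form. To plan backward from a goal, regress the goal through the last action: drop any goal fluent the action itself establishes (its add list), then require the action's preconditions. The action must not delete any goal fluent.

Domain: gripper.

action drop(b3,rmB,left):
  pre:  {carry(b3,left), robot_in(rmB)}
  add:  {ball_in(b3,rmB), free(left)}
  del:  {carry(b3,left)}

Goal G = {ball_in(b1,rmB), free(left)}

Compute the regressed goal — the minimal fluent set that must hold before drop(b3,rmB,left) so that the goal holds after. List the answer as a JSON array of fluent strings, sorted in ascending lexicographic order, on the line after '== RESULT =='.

Regress:
  G ∩ del = {}  (empty — regression defined)
  G \ add = {ball_in(b1,rmB), free(left)} \ {ball_in(b3,rmB), free(left)} = {ball_in(b1,rmB)}
  ∪ pre   = {ball_in(b1,rmB)} ∪ {carry(b3,left), robot_in(rmB)}
          = {ball_in(b1,rmB), carry(b3,left), robot_in(rmB)}

== RESULT ==
["ball_in(b1,rmB)", "carry(b3,left)", "robot_in(rmB)"]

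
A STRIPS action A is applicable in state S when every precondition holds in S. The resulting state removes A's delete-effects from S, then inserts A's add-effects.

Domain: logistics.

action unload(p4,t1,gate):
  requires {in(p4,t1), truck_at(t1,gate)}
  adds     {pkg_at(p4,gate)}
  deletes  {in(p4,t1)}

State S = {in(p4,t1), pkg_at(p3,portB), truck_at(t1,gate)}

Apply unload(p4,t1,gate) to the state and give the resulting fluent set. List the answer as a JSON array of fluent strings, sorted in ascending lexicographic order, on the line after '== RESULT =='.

Compute (S \ del) ∪ add:
  pre ⊆ S: {in(p4,t1), truck_at(t1,gate)} ⊆ S  — applicable
  S \ del = {pkg_at(p3,portB), truck_at(t1,gate)}
  ∪ add   = {pkg_at(p3,portB), pkg_at(p4,gate), truck_at(t1,gate)}

== RESULT ==
["pkg_at(p3,portB)", "pkg_at(p4,gate)", "truck_at(t1,gate)"]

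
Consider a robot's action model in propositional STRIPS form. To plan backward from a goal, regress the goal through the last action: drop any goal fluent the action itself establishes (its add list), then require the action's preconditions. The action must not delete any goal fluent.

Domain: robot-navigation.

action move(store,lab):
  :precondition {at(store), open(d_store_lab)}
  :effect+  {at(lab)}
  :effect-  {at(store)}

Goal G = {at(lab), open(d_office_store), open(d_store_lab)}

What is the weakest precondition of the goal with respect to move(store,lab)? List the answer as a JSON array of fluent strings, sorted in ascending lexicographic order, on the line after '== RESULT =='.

Compute (G \ add) ∪ pre:
  G ∩ del = {}  (empty — regression defined)
  G \ add = {at(lab), open(d_office_store), open(d_store_lab)} \ {at(lab)} = {open(d_office_store), open(d_store_lab)}
  ∪ pre   = {open(d_office_store), open(d_store_lab)} ∪ {at(store), open(d_store_lab)}
          = {at(store), open(d_office_store), open(d_store_lab)}

== RESULT ==
["at(store)", "open(d_office_store)", "open(d_store_lab)"]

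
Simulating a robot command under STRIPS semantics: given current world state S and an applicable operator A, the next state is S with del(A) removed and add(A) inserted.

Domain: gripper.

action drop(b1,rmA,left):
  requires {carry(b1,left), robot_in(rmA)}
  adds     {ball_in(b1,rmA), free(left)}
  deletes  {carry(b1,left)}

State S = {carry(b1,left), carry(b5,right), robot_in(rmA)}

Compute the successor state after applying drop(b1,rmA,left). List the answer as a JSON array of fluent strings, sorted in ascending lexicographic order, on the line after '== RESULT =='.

Compute (S \ del) ∪ add:
  pre ⊆ S: {carry(b1,left), robot_in(rmA)} ⊆ S  — applicable
  S \ del = {carry(b5,right), robot_in(rmA)}
  ∪ add   = {ball_in(b1,rmA), carry(b5,right), free(left), robot_in(rmA)}

== RESULT ==
["ball_in(b1,rmA)", "carry(b5,right)", "free(left)", "robot_in(rmA)"]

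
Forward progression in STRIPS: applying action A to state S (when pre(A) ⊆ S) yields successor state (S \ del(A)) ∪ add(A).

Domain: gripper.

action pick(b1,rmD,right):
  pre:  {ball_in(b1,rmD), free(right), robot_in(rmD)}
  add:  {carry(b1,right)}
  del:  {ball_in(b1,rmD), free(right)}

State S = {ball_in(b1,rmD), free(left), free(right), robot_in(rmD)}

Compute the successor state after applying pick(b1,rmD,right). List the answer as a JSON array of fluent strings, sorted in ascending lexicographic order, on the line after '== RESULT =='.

Compute (S \ del) ∪ add:
  pre ⊆ S: {ball_in(b1,rmD), free(right), robot_in(rmD)} ⊆ S  — applicable
  S \ del = {free(left), robot_in(rmD)}
  ∪ add   = {carry(b1,right), free(left), robot_in(rmD)}

== RESULT ==
["carry(b1,right)", "free(left)", "robot_in(rmD)"]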